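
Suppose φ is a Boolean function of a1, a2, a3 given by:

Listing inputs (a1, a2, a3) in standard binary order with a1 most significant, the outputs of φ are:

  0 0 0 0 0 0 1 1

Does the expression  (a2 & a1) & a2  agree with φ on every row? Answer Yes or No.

Yes

Evaluate (a2 & a1) & a2 on each row and compare to φ:
  a1=0, a2=0, a3=0: formula gives 0, φ = 0 ✓
  a1=0, a2=0, a3=1: formula gives 0, φ = 0 ✓
  a1=0, a2=1, a3=0: formula gives 0, φ = 0 ✓
  a1=0, a2=1, a3=1: formula gives 0, φ = 0 ✓
  a1=1, a2=0, a3=0: formula gives 0, φ = 0 ✓
  … (the remaining 3 rows also agree.)
No disagreement on any input; they are logically equivalent.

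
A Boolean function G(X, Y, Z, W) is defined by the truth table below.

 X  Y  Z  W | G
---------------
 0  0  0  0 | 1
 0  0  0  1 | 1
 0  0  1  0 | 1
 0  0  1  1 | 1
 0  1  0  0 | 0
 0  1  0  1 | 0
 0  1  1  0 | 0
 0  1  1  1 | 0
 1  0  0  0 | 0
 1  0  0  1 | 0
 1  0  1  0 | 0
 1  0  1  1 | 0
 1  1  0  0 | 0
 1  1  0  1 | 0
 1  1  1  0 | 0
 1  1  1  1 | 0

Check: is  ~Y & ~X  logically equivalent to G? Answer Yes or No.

Check the formula against G row by row:
  X=0, Y=0, Z=0, W=0: formula gives 1, G = 1 ✓
  X=0, Y=0, Z=0, W=1: formula gives 1, G = 1 ✓
  X=0, Y=0, Z=1, W=0: formula gives 1, G = 1 ✓
  X=0, Y=0, Z=1, W=1: formula gives 1, G = 1 ✓
  …and likewise for the remaining 12 rows.
No disagreement on any input; they are logically equivalent.

Yes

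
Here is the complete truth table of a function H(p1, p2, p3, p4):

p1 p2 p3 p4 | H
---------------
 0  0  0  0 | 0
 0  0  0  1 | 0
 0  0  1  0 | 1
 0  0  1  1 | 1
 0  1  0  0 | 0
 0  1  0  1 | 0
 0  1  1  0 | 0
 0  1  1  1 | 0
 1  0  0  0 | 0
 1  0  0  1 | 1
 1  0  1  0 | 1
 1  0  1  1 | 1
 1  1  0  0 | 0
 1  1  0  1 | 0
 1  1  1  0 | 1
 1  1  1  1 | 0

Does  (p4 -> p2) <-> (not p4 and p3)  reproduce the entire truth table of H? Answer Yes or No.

No

Check the formula against H row by row:
  p1=0, p2=0, p3=0, p4=0: formula gives 0, H = 0 ✓
  p1=0, p2=0, p3=0, p4=1: formula gives 1, but H = 0 ✗
Row (0,0,0,1) is a counterexample, so the formula is not equivalent to H.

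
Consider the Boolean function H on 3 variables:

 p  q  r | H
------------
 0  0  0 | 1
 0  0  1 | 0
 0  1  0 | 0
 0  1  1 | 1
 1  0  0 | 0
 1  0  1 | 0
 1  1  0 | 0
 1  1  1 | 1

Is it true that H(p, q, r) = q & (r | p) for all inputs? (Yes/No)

No

Evaluate q & (r | p) on each row and compare to H:
  p=0, q=0, r=0: formula gives 0, but H = 1 ✗
A single disagreement suffices: at (0,0,0) they differ, so the formula does not compute H.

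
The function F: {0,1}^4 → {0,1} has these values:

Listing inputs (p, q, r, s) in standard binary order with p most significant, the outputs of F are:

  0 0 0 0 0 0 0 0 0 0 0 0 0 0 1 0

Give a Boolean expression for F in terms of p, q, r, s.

Only row (1,1,1,0) gives 1. That row's minterm p·q·r·¬s is F directly.

F(p, q, r, s) = ((p AND q) AND r) AND NOT s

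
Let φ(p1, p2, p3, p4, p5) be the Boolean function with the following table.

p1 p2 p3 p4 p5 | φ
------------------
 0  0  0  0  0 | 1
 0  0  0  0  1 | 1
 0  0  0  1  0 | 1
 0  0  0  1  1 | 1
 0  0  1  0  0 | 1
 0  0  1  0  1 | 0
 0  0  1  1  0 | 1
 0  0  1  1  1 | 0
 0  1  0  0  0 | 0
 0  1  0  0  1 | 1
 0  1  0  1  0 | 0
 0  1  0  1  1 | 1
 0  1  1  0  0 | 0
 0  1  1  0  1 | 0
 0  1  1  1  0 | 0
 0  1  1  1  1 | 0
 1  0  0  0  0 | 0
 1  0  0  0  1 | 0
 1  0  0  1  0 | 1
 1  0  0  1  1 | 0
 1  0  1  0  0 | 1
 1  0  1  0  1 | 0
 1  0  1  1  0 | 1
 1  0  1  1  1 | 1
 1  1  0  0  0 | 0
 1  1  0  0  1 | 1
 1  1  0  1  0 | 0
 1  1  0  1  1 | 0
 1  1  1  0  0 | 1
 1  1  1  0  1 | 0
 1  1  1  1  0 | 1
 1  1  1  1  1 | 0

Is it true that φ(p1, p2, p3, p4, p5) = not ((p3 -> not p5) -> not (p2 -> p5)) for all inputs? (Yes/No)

No

Check the formula against φ row by row:
  p1=0, p2=0, p3=0, p4=0, p5=0: formula gives 1, φ = 1 ✓
  p1=0, p2=0, p3=0, p4=0, p5=1: formula gives 1, φ = 1 ✓
  p1=0, p2=0, p3=0, p4=1, p5=0: formula gives 1, φ = 1 ✓
  p1=0, p2=0, p3=0, p4=1, p5=1: formula gives 1, φ = 1 ✓
  …
  p1=1, p2=0, p3=0, p4=0, p5=0: formula gives 1, but φ = 0 ✗
Since they disagree at (1,0,0,0,0), the expression is not a correct formula for φ.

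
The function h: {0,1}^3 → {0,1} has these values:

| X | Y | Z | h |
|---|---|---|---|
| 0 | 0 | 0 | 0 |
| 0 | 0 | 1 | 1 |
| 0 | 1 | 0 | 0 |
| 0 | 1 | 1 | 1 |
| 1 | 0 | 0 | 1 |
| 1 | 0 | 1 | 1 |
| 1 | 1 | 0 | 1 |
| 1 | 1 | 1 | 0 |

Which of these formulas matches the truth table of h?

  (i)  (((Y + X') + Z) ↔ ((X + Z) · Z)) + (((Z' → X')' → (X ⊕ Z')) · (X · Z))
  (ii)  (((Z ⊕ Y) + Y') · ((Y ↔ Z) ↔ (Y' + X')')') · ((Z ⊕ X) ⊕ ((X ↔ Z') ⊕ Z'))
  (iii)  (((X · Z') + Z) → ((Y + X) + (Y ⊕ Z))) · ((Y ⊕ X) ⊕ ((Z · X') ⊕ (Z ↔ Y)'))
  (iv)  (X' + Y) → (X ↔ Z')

(i) fails at (1,1,0): the formula yields 0, h is 1.
(ii) fails at (0,0,0): the formula yields 1, h is 0.
(iii) fails at (0,0,1): the formula yields 0, h is 1.
Only (iv) survives; checking it on all 8 rows confirms it matches h.

iv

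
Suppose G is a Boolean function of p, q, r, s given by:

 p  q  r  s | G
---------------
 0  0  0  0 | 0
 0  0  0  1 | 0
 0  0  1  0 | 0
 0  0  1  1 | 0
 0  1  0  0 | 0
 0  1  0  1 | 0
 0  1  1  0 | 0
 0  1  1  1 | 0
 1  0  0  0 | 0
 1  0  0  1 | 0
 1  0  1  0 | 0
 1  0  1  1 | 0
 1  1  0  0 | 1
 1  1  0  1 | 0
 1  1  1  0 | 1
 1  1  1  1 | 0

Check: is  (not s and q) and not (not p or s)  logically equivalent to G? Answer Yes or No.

Yes

Evaluate (not s and q) and not (not p or s) on each row and compare to G:
  p=0, q=0, r=0, s=0: formula gives 0, G = 0 ✓
  p=0, q=0, r=0, s=1: formula gives 0, G = 0 ✓
  p=0, q=0, r=1, s=0: formula gives 0, G = 0 ✓
  p=0, q=0, r=1, s=1: formula gives 0, G = 0 ✓
  … (the remaining 12 rows also agree.)
Every row agrees, so the formula is equivalent.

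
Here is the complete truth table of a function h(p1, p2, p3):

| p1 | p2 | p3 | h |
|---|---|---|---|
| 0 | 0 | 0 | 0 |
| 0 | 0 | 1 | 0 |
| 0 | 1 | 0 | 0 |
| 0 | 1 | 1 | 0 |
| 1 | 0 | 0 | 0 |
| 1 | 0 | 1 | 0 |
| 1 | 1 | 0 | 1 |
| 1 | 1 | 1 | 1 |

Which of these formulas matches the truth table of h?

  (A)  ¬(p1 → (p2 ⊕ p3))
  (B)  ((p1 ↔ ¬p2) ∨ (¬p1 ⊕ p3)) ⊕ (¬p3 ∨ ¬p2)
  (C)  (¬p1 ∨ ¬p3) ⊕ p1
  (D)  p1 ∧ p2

D

(A) fails at (1,0,0): the formula yields 1, h is 0.
(B) fails at (0,0,1): the formula yields 1, h is 0.
(C) fails at (0,0,0): the formula yields 1, h is 0.
Only (D) survives; checking it on all 8 rows confirms it matches h.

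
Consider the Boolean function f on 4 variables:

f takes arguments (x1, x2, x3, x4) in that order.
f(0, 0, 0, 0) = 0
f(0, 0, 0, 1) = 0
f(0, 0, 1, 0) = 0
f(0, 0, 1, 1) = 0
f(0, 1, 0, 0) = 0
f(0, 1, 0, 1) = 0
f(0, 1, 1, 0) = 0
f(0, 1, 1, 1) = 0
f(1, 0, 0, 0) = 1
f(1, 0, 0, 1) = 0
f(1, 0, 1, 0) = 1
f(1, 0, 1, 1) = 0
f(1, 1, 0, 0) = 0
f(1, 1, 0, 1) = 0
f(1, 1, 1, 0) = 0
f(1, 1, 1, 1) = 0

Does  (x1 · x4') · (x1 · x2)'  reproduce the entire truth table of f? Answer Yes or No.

Yes

Evaluate (x1 · x4') · (x1 · x2)' on each row and compare to f:
  x1=0, x2=0, x3=0, x4=0: formula gives 0, f = 0 ✓
  x1=0, x2=0, x3=0, x4=1: formula gives 0, f = 0 ✓
  x1=0, x2=0, x3=1, x4=0: formula gives 0, f = 0 ✓
  x1=0, x2=0, x3=1, x4=1: formula gives 0, f = 0 ✓
  … (the remaining 12 rows also agree.)
Every row agrees, so the formula is equivalent.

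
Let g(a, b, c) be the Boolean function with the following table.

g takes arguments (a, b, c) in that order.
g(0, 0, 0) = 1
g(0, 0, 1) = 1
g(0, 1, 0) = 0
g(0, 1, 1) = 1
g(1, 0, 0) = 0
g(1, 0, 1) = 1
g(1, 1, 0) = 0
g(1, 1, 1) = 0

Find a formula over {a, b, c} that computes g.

g(a, b, c) = ((((~a & ~b) & ~c) | ((~a & ~b) & c)) | ((~a & b) & c)) | ((a & ~b) & c)

Collect the rows where g=1 — (0,0,0), (0,0,1), (0,1,1), (1,0,1) — and write one minterm per row: ¬a·¬b·¬c, ¬a·¬b·c, ¬a·b·c, a·¬b·c. Their union (logical OR) reproduces the table exactly.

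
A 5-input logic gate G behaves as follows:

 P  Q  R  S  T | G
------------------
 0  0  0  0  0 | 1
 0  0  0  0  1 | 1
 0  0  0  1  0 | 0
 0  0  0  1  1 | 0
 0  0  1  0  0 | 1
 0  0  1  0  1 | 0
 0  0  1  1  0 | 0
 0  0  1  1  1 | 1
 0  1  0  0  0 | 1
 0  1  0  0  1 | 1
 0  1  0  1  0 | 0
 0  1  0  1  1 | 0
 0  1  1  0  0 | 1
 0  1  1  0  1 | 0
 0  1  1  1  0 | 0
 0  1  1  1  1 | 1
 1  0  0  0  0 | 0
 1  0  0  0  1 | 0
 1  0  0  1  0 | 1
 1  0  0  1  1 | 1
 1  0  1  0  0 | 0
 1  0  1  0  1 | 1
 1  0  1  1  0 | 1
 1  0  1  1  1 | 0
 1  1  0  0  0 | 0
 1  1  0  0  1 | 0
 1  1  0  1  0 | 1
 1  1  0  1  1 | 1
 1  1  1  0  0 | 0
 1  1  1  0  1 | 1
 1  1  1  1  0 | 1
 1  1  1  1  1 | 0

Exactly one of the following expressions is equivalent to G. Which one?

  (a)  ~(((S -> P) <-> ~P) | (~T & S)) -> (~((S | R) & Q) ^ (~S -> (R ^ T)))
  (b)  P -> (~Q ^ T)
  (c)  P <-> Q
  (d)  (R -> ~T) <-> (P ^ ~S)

(a): at (0,0,0,1,0) it gives 1, but G = 0 — eliminated.
(b): at (0,0,0,1,0) it gives 1, but G = 0 — eliminated.
(c): at (0,0,0,1,0) it gives 1, but G = 0 — eliminated.
That leaves (d). Evaluating it on every row reproduces the table of G exactly.

d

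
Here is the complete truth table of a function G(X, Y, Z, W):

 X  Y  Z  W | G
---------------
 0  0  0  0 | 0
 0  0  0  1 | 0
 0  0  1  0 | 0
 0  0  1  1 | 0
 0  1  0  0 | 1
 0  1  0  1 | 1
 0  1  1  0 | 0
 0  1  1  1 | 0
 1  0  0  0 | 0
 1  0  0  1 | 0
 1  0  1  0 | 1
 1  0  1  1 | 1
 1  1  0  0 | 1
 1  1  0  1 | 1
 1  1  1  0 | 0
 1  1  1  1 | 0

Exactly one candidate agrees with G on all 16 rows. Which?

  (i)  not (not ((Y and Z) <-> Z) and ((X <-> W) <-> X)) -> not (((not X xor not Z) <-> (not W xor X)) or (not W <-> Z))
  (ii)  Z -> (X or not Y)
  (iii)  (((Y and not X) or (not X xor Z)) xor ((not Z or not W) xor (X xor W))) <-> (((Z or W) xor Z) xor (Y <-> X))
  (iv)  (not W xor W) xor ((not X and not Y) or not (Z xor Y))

(i): at (0,0,0,0) it gives 1, but G = 0 — eliminated.
(ii): at (0,0,0,0) it gives 1, but G = 0 — eliminated.
(iii): at (0,0,1,0) it gives 1, but G = 0 — eliminated.
(iv) is the remaining candidate, and it agrees with G on all 16 inputs.

iv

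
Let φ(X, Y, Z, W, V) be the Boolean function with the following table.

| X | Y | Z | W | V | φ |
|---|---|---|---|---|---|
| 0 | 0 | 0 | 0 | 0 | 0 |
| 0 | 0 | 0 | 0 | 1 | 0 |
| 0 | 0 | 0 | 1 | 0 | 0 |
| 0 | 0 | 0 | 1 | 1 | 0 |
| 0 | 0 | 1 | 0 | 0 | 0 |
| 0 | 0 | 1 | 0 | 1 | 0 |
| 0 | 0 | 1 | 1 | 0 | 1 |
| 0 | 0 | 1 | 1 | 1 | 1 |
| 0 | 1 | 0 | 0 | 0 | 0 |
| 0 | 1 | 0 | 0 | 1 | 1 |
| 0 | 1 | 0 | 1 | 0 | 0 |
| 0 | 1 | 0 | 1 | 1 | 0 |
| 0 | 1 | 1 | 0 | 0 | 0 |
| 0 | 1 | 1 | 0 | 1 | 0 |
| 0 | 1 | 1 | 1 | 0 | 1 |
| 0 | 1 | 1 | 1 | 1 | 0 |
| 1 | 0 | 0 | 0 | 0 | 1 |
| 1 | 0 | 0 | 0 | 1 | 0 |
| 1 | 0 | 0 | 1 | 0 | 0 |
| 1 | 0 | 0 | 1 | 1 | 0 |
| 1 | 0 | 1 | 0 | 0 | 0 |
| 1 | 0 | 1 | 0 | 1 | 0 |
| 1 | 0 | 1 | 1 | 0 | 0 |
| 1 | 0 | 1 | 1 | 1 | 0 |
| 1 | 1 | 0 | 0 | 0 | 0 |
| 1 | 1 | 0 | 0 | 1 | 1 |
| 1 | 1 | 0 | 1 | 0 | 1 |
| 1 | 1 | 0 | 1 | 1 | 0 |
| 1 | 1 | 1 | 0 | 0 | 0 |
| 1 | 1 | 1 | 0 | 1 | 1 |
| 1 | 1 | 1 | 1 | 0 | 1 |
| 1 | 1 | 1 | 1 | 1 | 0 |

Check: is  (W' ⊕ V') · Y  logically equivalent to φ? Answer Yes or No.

Evaluate (W' ⊕ V') · Y on each row and compare to φ:
  X=0, Y=0, Z=0, W=0, V=0: formula gives 0, φ = 0 ✓
  X=0, Y=0, Z=0, W=0, V=1: formula gives 0, φ = 0 ✓
  X=0, Y=0, Z=0, W=1, V=0: formula gives 0, φ = 0 ✓
  X=0, Y=0, Z=0, W=1, V=1: formula gives 0, φ = 0 ✓
  …
  X=0, Y=0, Z=1, W=1, V=0: formula gives 0, but φ = 1 ✗
Row (0,0,1,1,0) is a counterexample, so the formula is not equivalent to φ.

No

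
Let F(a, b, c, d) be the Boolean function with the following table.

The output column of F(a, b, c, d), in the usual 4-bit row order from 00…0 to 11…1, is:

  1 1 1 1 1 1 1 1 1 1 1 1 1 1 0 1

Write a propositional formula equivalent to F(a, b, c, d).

F(a, b, c, d) = NOT (((a AND b) AND c) AND NOT d)

F is 0 on exactly one input, (1,1,1,0), whose minterm is a·b·c·¬d. So F is the negation of that single conjunction.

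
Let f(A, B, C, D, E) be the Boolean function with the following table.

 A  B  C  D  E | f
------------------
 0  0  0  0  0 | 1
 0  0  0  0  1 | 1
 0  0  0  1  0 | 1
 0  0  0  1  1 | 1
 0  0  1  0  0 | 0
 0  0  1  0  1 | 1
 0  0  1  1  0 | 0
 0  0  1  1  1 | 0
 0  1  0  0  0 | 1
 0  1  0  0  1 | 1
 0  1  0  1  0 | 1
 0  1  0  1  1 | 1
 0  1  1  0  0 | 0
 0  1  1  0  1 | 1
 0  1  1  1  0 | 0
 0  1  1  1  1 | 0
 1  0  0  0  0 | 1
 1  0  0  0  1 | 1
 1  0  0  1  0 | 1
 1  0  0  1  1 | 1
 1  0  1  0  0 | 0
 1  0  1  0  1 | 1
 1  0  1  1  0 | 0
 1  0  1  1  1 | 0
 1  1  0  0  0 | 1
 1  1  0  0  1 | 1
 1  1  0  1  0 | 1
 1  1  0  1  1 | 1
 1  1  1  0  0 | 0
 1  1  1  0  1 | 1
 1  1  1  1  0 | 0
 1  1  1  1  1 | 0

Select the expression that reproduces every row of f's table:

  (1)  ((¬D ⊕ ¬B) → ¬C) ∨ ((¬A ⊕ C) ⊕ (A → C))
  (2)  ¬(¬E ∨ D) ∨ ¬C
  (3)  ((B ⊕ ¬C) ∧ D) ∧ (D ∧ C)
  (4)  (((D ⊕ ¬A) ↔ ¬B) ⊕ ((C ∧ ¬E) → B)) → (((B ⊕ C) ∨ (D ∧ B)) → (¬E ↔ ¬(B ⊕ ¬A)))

(1) fails at (0,0,1,0,0): the formula yields 1, f is 0.
(3) fails at (0,0,0,0,0): the formula yields 0, f is 1.
(4) fails at (0,0,1,1,0): the formula yields 1, f is 0.
(2) is the remaining candidate, and it agrees with f on all 32 inputs.

2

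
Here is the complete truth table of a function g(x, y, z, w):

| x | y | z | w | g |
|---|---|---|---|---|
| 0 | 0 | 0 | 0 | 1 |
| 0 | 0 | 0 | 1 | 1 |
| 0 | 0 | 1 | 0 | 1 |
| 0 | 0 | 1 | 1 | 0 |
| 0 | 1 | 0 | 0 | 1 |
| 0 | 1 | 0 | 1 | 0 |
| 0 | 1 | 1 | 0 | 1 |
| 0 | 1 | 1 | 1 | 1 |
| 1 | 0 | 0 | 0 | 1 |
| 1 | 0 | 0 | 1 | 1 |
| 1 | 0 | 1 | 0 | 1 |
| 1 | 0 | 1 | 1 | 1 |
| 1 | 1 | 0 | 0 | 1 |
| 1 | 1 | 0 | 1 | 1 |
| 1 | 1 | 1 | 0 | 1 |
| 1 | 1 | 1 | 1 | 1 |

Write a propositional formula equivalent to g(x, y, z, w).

The 0-rows are (0,0,1,1), (0,1,0,1). Take each as a conjunction (¬x·¬y·z·w, ¬x·y·¬z·w), form their disjunction, and complement — that gives a formula that is 1 everywhere g is.

g(x, y, z, w) = not ((((not x and not y) and z) and w) or (((not x and y) and not z) and w))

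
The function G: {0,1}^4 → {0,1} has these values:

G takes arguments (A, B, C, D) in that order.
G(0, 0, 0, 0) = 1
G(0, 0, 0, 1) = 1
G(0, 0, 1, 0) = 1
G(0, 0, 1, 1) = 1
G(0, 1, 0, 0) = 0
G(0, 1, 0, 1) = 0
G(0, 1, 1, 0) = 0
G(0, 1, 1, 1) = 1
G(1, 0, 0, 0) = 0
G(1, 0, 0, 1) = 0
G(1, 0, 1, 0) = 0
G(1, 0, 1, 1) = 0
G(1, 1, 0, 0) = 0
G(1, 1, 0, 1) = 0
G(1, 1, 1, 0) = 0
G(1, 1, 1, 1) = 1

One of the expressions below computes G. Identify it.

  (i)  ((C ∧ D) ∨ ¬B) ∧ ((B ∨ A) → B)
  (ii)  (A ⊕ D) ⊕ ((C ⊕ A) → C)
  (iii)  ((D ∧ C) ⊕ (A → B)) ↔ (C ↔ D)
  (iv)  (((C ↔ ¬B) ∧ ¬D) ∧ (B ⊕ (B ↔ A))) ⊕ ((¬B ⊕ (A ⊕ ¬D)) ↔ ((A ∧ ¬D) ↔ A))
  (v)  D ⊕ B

(ii) fails at (0,0,0,1): the formula yields 0, G is 1.
(iii) fails at (0,0,0,1): the formula yields 0, G is 1.
(iv) fails at (0,0,0,0): the formula yields 0, G is 1.
(v) fails at (0,0,0,0): the formula yields 0, G is 1.
Only (i) survives; checking it on all 16 rows confirms it matches G.

i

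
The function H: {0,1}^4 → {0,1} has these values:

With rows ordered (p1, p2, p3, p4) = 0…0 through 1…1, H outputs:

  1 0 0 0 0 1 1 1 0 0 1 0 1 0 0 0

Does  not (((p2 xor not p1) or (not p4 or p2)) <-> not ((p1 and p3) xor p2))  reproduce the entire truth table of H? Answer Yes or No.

Test each input against both H and the formula:
  p1=0, p2=0, p3=0, p4=0: formula gives 0, but H = 1 ✗
A single disagreement suffices: at (0,0,0,0) they differ, so the formula does not compute H.

No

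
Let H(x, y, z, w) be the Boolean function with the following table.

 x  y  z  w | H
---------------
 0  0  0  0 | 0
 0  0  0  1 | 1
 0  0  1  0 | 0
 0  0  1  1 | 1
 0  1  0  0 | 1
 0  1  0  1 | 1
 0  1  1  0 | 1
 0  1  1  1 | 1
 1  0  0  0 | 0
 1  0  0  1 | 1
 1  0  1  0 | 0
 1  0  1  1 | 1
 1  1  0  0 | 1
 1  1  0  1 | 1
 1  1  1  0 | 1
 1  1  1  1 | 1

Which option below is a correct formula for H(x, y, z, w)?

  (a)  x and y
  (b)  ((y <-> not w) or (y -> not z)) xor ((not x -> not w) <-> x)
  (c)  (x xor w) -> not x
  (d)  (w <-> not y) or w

d

(a) fails at (0,0,0,1): the formula yields 0, H is 1.
(b) fails at (0,0,0,0): the formula yields 1, H is 0.
(c) fails at (0,0,0,0): the formula yields 1, H is 0.
(d) is the remaining candidate, and it agrees with H on all 16 inputs.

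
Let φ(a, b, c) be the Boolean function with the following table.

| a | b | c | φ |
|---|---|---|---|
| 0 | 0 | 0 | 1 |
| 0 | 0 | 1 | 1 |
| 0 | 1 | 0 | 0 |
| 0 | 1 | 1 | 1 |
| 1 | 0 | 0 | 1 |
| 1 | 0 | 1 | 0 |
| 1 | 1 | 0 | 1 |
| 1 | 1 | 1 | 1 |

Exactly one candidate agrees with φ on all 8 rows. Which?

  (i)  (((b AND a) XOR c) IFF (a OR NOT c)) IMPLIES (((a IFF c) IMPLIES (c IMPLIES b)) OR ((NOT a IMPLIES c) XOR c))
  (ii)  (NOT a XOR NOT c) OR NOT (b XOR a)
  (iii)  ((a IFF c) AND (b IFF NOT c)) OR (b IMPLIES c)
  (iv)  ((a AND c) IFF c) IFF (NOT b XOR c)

(i) fails at (0,1,0): the formula yields 1, φ is 0.
(iii) fails at (0,1,0): the formula yields 1, φ is 0.
(iv) fails at (0,1,1): the formula yields 0, φ is 1.
Only (ii) survives; checking it on all 8 rows confirms it matches φ.

ii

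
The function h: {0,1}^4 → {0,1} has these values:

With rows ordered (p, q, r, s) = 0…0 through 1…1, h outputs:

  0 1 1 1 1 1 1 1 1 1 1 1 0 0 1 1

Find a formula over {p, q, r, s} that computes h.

h(p, q, r, s) = NOT (((((NOT p AND NOT q) AND NOT r) AND NOT s) OR (((p AND q) AND NOT r) AND NOT s)) OR (((p AND q) AND NOT r) AND s))

The 0-rows are (0,0,0,0), (1,1,0,0), (1,1,0,1). Take each as a conjunction (¬p·¬q·¬r·¬s, p·q·¬r·¬s, p·q·¬r·s), form their disjunction, and complement — that gives a formula that is 1 everywhere h is.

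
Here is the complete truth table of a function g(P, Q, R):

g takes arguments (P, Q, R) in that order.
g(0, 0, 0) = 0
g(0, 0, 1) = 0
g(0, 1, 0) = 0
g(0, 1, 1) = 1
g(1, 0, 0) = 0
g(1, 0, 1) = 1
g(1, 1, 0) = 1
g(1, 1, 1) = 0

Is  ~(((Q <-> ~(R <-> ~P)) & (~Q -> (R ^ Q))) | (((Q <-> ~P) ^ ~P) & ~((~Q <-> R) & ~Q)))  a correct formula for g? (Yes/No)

Test each input against both g and the formula:
  P=0, Q=0, R=0: formula gives 0, g = 0 ✓
  P=0, Q=0, R=1: formula gives 0, g = 0 ✓
  P=0, Q=1, R=0: formula gives 0, g = 0 ✓
  P=0, Q=1, R=1: formula gives 1, g = 1 ✓
  P=1, Q=0, R=0: formula gives 0, g = 0 ✓
  …and likewise for the remaining 3 rows.
Every row agrees, so the formula is equivalent.

Yes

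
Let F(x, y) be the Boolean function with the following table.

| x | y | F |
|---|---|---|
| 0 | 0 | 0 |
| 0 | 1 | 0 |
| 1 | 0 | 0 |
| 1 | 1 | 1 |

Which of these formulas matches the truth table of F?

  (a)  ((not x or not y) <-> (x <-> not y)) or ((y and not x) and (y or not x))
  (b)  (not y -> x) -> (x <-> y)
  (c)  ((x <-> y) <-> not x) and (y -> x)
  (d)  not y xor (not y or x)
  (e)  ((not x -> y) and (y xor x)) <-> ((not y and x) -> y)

(a) disagrees with F on (0,1) (formula → 1, table → 0); rule it out.
(b) disagrees with F on (0,0) (formula → 1, table → 0); rule it out.
(c) disagrees with F on (0,0) (formula → 1, table → 0); rule it out.
(e) disagrees with F on (0,1) (formula → 1, table → 0); rule it out.
(d) is the remaining candidate, and it agrees with F on all 4 inputs.

d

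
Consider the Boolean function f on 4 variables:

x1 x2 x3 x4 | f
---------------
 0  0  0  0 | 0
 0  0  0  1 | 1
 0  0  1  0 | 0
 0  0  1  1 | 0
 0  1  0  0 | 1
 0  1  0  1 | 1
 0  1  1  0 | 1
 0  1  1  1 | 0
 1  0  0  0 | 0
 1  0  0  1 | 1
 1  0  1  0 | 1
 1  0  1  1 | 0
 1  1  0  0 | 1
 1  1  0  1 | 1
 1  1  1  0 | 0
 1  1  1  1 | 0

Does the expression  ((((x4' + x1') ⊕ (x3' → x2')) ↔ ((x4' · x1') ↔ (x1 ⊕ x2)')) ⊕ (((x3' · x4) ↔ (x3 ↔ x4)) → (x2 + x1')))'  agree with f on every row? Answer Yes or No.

No

Check the formula against f row by row:
  x1=0, x2=0, x3=0, x4=0: formula gives 0, f = 0 ✓
  x1=0, x2=0, x3=0, x4=1: formula gives 1, f = 1 ✓
  x1=0, x2=0, x3=1, x4=0: formula gives 0, f = 0 ✓
  x1=0, x2=0, x3=1, x4=1: formula gives 1, but f = 0 ✗
A single disagreement suffices: at (0,0,1,1) they differ, so the formula does not compute f.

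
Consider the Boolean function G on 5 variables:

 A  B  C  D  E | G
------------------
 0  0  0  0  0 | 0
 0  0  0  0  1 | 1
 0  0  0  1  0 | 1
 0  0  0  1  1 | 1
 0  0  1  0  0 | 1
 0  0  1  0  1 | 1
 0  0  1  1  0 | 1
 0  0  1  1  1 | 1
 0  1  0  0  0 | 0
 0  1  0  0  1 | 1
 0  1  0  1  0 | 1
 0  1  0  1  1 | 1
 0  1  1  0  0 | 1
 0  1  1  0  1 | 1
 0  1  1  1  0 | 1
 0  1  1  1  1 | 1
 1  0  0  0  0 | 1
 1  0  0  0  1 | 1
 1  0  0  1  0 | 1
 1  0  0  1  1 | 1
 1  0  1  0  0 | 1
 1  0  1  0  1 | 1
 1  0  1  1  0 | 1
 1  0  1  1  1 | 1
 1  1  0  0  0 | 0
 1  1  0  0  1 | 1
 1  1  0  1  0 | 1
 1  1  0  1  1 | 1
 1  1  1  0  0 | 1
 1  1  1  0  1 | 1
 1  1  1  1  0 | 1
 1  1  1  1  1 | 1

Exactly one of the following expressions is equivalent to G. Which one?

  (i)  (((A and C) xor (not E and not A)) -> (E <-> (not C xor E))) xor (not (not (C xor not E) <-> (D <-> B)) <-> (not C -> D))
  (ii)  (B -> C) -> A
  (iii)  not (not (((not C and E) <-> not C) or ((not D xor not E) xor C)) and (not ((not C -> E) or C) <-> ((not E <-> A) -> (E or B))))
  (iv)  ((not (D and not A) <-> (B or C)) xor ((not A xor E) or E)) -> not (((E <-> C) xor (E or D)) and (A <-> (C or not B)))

(i): at (0,0,0,0,1) it gives 0, but G = 1 — eliminated.
(ii): at (0,0,0,0,1) it gives 0, but G = 1 — eliminated.
(iv): at (0,0,0,0,0) it gives 1, but G = 0 — eliminated.
That leaves (iii). Evaluating it on every row reproduces the table of G exactly.

iii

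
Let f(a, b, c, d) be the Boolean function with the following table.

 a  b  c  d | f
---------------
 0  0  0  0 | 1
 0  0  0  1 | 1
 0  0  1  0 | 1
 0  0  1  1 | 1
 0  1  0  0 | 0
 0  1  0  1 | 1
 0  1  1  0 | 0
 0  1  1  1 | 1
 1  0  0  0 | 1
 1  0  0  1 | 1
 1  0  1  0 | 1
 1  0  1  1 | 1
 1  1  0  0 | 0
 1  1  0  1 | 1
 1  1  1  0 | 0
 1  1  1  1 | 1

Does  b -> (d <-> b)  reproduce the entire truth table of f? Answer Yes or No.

Yes

Check the formula against f row by row:
  a=0, b=0, c=0, d=0: formula gives 1, f = 1 ✓
  a=0, b=0, c=0, d=1: formula gives 1, f = 1 ✓
  a=0, b=0, c=1, d=0: formula gives 1, f = 1 ✓
  a=0, b=0, c=1, d=1: formula gives 1, f = 1 ✓
  … (the remaining 12 rows also agree.)
No disagreement on any input; they are logically equivalent.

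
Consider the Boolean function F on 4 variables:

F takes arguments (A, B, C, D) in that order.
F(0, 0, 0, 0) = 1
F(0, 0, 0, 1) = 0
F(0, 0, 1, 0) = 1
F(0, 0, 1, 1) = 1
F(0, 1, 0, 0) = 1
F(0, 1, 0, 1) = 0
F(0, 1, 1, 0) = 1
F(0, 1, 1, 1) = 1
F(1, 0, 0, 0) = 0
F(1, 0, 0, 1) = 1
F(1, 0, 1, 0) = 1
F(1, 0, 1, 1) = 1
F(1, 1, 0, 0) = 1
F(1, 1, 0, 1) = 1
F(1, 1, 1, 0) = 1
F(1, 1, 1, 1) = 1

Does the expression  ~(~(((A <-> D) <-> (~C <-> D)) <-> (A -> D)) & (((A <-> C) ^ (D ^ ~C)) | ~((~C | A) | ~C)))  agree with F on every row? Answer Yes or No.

Check the formula against F row by row:
  A=0, B=0, C=0, D=0: formula gives 1, F = 1 ✓
  A=0, B=0, C=0, D=1: formula gives 0, F = 0 ✓
  A=0, B=0, C=1, D=0: formula gives 1, F = 1 ✓
  A=0, B=0, C=1, D=1: formula gives 1, F = 1 ✓
  …
  A=1, B=1, C=0, D=0: formula gives 0, but F = 1 ✗
A single disagreement suffices: at (1,1,0,0) they differ, so the formula does not compute F.

No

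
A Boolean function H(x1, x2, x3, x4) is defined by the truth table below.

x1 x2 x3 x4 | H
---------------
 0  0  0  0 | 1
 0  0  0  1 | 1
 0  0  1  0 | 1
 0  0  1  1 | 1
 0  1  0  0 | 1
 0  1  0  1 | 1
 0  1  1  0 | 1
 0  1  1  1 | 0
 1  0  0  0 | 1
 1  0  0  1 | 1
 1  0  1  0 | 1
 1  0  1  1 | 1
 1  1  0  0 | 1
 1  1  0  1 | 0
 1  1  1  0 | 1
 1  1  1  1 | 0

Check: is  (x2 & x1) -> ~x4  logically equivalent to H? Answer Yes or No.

Test each input against both H and the formula:
  x1=0, x2=0, x3=0, x4=0: formula gives 1, H = 1 ✓
  x1=0, x2=0, x3=0, x4=1: formula gives 1, H = 1 ✓
  x1=0, x2=0, x3=1, x4=0: formula gives 1, H = 1 ✓
  x1=0, x2=0, x3=1, x4=1: formula gives 1, H = 1 ✓
  …
  x1=0, x2=1, x3=1, x4=1: formula gives 1, but H = 0 ✗
A single disagreement suffices: at (0,1,1,1) they differ, so the formula does not compute H.

No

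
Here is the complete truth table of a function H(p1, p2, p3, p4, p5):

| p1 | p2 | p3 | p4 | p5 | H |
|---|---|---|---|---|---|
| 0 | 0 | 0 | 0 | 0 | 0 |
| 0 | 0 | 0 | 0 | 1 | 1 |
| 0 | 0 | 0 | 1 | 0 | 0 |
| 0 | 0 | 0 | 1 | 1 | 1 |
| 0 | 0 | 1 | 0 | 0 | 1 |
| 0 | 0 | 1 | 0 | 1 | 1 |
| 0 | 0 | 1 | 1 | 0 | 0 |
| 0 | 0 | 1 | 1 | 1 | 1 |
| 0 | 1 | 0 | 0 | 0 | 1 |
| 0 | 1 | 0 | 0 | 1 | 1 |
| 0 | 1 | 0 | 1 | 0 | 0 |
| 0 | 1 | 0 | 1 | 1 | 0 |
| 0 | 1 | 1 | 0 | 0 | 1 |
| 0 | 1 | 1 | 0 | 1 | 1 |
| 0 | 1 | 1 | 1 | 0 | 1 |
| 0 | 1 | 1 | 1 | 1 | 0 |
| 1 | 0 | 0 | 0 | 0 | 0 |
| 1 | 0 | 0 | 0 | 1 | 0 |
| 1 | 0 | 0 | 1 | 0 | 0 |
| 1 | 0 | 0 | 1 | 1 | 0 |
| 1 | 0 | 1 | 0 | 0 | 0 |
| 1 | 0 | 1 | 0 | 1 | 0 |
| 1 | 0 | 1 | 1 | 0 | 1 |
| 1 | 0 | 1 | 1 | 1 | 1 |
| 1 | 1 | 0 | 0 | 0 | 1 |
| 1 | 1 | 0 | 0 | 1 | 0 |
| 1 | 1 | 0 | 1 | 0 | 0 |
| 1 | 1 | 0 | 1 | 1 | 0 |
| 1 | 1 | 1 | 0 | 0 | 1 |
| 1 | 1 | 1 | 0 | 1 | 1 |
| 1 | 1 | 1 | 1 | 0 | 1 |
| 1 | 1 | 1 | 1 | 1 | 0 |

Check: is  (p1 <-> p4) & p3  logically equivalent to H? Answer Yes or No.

No

Evaluate (p1 <-> p4) & p3 on each row and compare to H:
  p1=0, p2=0, p3=0, p4=0, p5=0: formula gives 0, H = 0 ✓
  p1=0, p2=0, p3=0, p4=0, p5=1: formula gives 0, but H = 1 ✗
Since they disagree at (0,0,0,0,1), the expression is not a correct formula for H.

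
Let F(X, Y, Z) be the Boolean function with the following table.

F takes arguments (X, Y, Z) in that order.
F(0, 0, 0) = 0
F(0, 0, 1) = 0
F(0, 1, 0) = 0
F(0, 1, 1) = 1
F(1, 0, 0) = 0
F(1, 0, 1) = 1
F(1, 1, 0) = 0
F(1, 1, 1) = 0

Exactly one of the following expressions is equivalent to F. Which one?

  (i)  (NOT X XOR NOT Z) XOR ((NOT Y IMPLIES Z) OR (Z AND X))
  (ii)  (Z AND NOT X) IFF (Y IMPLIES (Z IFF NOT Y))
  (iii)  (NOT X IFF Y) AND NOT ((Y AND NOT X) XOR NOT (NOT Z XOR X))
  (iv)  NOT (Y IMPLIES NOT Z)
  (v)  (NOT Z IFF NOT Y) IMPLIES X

iii

(i): at (0,1,0) it gives 1, but F = 0 — eliminated.
(ii): at (0,0,1) it gives 1, but F = 0 — eliminated.
(iv): at (1,0,1) it gives 0, but F = 1 — eliminated.
(v): at (0,0,1) it gives 1, but F = 0 — eliminated.
That leaves (iii). Evaluating it on every row reproduces the table of F exactly.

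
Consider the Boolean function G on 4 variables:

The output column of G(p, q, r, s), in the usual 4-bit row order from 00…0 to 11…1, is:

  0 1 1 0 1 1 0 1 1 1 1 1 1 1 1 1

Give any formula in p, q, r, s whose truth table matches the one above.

The 0-rows are (0,0,0,0), (0,0,1,1), (0,1,1,0). Take each as a conjunction (¬p·¬q·¬r·¬s, ¬p·¬q·r·s, ¬p·q·r·¬s), form their disjunction, and complement — that gives a formula that is 1 everywhere G is.

G(p, q, r, s) = ¬(((((¬p ∧ ¬q) ∧ ¬r) ∧ ¬s) ∨ (((¬p ∧ ¬q) ∧ r) ∧ s)) ∨ (((¬p ∧ q) ∧ r) ∧ ¬s))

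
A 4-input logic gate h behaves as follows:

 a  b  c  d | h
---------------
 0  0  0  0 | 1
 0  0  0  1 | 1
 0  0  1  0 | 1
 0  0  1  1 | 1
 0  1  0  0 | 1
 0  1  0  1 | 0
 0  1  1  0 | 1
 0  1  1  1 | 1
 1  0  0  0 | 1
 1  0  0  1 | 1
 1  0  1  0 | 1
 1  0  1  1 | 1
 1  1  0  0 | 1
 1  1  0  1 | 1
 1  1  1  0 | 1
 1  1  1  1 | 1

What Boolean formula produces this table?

h(a, b, c, d) = not (((not a and b) and not c) and d)

Only row (0,1,0,1) gives 0. So h is 1 everywhere except there — the complement of the minterm ¬a·b·¬c·d.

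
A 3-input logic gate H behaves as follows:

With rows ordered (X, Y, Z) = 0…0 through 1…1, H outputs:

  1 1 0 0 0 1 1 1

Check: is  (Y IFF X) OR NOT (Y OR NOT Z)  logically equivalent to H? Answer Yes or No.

Check the formula against H row by row:
  X=0, Y=0, Z=0: formula gives 1, H = 1 ✓
  X=0, Y=0, Z=1: formula gives 1, H = 1 ✓
  X=0, Y=1, Z=0: formula gives 0, H = 0 ✓
  X=0, Y=1, Z=1: formula gives 0, H = 0 ✓
  X=1, Y=0, Z=0: formula gives 0, H = 0 ✓
  … (the remaining 3 rows also agree.)
Every row agrees, so the formula is equivalent.

Yes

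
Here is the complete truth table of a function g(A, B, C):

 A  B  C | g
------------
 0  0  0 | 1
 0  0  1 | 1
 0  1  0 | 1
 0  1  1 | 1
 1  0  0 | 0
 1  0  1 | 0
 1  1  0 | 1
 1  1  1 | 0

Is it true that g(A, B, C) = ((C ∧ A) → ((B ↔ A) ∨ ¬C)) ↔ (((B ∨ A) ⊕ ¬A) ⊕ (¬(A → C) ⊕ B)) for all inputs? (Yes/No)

Yes

Test each input against both g and the formula:
  A=0, B=0, C=0: formula gives 1, g = 1 ✓
  A=0, B=0, C=1: formula gives 1, g = 1 ✓
  A=0, B=1, C=0: formula gives 1, g = 1 ✓
  A=0, B=1, C=1: formula gives 1, g = 1 ✓
  A=1, B=0, C=0: formula gives 0, g = 0 ✓
  … (the remaining 3 rows also agree.)
No disagreement on any input; they are logically equivalent.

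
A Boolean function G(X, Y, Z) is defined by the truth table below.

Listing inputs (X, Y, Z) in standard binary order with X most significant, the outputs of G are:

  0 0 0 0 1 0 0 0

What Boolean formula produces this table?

Only row (1,0,0) gives 1. That row's minterm X·¬Y·¬Z is G directly.

G(X, Y, Z) = (X ∧ ¬Y) ∧ ¬Z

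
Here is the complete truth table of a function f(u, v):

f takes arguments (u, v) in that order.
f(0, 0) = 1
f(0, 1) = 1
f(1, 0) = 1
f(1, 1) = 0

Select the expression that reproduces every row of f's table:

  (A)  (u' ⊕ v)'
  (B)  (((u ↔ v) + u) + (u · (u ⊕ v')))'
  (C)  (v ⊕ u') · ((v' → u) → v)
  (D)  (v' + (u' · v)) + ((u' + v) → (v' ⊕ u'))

D

(A): at (0,0) it gives 0, but f = 1 — eliminated.
(B): at (0,0) it gives 0, but f = 1 — eliminated.
(C): at (0,1) it gives 0, but f = 1 — eliminated.
(D) is the remaining candidate, and it agrees with f on all 4 inputs.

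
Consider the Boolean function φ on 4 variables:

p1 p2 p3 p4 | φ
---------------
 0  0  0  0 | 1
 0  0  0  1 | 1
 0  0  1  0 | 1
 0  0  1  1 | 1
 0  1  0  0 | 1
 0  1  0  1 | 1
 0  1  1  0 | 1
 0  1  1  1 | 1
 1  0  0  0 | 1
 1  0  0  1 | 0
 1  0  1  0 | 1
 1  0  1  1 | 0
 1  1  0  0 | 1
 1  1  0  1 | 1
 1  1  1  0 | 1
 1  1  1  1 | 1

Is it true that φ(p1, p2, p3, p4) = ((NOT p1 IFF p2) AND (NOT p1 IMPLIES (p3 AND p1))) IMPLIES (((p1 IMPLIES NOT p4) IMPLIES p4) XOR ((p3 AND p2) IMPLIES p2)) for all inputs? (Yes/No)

Check the formula against φ row by row:
  p1=0, p2=0, p3=0, p4=0: formula gives 1, φ = 1 ✓
  p1=0, p2=0, p3=0, p4=1: formula gives 1, φ = 1 ✓
  p1=0, p2=0, p3=1, p4=0: formula gives 1, φ = 1 ✓
  p1=0, p2=0, p3=1, p4=1: formula gives 1, φ = 1 ✓
  …and likewise for the remaining 12 rows.
No disagreement on any input; they are logically equivalent.

Yes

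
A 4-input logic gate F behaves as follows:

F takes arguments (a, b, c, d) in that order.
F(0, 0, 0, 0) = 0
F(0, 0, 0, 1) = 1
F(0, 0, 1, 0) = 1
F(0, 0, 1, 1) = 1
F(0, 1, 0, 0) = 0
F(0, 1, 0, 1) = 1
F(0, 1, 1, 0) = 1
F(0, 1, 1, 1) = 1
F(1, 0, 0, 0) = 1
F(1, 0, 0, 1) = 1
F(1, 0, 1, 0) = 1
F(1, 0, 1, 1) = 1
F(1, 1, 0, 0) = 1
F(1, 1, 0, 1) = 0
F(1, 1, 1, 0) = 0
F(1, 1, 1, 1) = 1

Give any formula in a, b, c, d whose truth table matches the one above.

F is 0 on only 4 rows — (0,0,0,0), (0,1,0,0), (1,1,0,1), (1,1,1,0). Writing each as a minterm (¬a·¬b·¬c·¬d, ¬a·b·¬c·¬d, a·b·¬c·d, a·b·c·¬d) and OR-ing them characterizes exactly where F=0, so F is the negation of that disjunction.

F(a, b, c, d) = NOT ((((((NOT a AND NOT b) AND NOT c) AND NOT d) OR (((NOT a AND b) AND NOT c) AND NOT d)) OR (((a AND b) AND NOT c) AND d)) OR (((a AND b) AND c) AND NOT d))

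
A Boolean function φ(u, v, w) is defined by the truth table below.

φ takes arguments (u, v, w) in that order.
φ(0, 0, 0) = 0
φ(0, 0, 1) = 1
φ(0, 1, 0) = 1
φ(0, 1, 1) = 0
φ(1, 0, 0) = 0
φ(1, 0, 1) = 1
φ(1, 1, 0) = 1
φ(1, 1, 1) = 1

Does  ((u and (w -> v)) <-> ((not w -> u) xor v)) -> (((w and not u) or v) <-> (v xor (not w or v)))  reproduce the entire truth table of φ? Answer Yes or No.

Evaluate ((u and (w -> v)) <-> ((not w -> u) xor v)) -> (((w and not u) or v) <-> (v xor (not w or v))) on each row and compare to φ:
  u=0, v=0, w=0: formula gives 0, φ = 0 ✓
  u=0, v=0, w=1: formula gives 1, φ = 1 ✓
  u=0, v=1, w=0: formula gives 1, φ = 1 ✓
  u=0, v=1, w=1: formula gives 0, φ = 0 ✓
  u=1, v=0, w=0: formula gives 0, φ = 0 ✓
  … (the remaining 3 rows also agree.)
All 8 rows match — the expression computes φ exactly.

Yes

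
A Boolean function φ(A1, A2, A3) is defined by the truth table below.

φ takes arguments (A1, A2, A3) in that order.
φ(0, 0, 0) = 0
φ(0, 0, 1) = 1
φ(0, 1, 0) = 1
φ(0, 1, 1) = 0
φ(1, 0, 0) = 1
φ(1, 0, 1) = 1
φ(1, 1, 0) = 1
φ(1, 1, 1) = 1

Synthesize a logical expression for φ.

φ(A1, A2, A3) = (((A1' · A2') · A3') + ((A1' · A2) · A3))'

There are just 2 zero rows: (0,0,0), (0,1,1). Their minterms are ¬A1·¬A2·¬A3, ¬A1·A2·A3; the OR of those covers precisely the 0-outputs, and negating it yields φ.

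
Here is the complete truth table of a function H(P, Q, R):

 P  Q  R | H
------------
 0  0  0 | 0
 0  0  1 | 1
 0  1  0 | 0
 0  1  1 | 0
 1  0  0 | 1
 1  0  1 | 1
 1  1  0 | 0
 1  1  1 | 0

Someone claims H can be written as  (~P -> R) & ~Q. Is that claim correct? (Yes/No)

Test each input against both H and the formula:
  P=0, Q=0, R=0: formula gives 0, H = 0 ✓
  P=0, Q=0, R=1: formula gives 1, H = 1 ✓
  P=0, Q=1, R=0: formula gives 0, H = 0 ✓
  P=0, Q=1, R=1: formula gives 0, H = 0 ✓
  P=1, Q=0, R=0: formula gives 1, H = 1 ✓
  … (the remaining 3 rows also agree.)
All 8 rows match — the expression computes H exactly.

Yes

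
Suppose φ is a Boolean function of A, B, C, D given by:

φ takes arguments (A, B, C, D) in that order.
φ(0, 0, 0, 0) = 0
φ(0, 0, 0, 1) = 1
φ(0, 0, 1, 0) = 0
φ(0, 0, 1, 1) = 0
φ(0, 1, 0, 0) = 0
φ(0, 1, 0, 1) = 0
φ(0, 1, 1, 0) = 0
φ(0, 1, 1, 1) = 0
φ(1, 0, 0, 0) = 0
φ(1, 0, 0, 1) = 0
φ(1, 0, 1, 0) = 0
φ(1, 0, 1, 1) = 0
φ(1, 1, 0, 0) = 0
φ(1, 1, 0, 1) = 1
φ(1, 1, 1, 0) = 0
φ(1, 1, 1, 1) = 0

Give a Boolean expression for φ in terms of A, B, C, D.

The 1-rows are (0,0,0,1), (1,1,0,1). Each contributes one minterm — ¬A·¬B·¬C·D; A·B·¬C·D — and their disjunction is a sum-of-products form of φ.

φ(A, B, C, D) = (((A' · B') · C') · D) + (((A · B) · C') · D)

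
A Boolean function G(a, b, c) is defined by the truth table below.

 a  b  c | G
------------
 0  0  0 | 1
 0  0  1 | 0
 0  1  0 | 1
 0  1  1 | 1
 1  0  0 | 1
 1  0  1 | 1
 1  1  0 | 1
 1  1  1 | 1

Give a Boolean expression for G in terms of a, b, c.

G(a, b, c) = ((a' · b') · c)'

Only row (0,0,1) gives 0. So G is 1 everywhere except there — the complement of the minterm ¬a·¬b·c.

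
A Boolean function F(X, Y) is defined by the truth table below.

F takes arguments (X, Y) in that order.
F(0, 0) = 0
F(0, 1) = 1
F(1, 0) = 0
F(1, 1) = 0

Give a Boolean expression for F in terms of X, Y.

F(X, Y) = ~X & Y

F is 1 on exactly one input, (0,1), whose minterm is ¬X·Y. So F is just that conjunction.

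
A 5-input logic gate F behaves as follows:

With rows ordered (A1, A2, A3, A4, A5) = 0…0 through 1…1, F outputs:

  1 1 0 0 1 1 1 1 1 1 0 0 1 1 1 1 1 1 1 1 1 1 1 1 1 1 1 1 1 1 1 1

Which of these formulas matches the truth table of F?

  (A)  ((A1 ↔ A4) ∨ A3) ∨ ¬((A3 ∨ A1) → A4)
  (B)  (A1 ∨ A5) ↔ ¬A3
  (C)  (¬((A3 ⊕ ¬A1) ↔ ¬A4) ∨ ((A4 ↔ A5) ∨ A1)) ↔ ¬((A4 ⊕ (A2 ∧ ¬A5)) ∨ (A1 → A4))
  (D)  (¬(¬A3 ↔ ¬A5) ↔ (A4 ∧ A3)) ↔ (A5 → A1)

(B) disagrees with F on (0,0,0,0,0) (formula → 0, table → 1); rule it out.
(C) disagrees with F on (0,0,0,0,0) (formula → 0, table → 1); rule it out.
(D) disagrees with F on (0,0,0,1,0) (formula → 1, table → 0); rule it out.
(A) is the remaining candidate, and it agrees with F on all 32 inputs.

A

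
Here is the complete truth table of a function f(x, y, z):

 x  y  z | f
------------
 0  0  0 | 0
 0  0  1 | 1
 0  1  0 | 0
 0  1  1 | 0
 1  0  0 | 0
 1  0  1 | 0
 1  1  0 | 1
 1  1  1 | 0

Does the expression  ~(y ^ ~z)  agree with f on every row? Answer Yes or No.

No

Evaluate ~(y ^ ~z) on each row and compare to f:
  x=0, y=0, z=0: formula gives 0, f = 0 ✓
  x=0, y=0, z=1: formula gives 1, f = 1 ✓
  x=0, y=1, z=0: formula gives 1, but f = 0 ✗
Row (0,1,0) is a counterexample, so the formula is not equivalent to f.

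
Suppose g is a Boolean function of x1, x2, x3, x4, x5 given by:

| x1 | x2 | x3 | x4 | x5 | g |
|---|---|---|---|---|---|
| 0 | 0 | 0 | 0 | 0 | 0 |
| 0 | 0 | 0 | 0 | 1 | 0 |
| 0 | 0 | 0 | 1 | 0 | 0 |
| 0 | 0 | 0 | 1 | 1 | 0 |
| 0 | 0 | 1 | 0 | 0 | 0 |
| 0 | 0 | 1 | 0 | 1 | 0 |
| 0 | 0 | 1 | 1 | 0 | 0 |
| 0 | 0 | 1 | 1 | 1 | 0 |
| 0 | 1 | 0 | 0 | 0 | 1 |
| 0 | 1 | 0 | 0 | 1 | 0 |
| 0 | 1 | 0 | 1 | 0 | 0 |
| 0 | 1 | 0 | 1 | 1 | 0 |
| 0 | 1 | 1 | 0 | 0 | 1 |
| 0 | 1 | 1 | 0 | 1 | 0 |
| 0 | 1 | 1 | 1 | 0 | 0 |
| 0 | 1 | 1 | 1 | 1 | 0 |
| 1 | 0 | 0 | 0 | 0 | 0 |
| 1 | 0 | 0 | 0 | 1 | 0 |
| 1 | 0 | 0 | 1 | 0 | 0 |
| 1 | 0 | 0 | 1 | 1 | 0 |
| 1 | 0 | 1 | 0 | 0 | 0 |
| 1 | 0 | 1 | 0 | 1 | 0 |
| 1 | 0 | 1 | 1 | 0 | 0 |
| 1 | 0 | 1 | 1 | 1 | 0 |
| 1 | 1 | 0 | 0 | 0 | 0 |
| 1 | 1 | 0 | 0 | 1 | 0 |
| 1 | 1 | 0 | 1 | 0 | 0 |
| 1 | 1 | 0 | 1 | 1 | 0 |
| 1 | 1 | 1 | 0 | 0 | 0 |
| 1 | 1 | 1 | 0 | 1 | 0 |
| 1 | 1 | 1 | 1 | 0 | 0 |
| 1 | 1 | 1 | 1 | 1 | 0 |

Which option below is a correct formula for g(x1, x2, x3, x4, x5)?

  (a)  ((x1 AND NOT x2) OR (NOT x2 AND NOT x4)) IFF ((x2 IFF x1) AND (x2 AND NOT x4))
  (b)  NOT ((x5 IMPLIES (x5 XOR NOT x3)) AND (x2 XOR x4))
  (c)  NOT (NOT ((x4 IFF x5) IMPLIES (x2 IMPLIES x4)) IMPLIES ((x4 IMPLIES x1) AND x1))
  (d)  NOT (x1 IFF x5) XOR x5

(a) disagrees with g on (0,0,0,1,0) (formula → 1, table → 0); rule it out.
(b) disagrees with g on (0,0,0,0,0) (formula → 1, table → 0); rule it out.
(d) disagrees with g on (0,1,0,0,0) (formula → 0, table → 1); rule it out.
That leaves (c). Evaluating it on every row reproduces the table of g exactly.

c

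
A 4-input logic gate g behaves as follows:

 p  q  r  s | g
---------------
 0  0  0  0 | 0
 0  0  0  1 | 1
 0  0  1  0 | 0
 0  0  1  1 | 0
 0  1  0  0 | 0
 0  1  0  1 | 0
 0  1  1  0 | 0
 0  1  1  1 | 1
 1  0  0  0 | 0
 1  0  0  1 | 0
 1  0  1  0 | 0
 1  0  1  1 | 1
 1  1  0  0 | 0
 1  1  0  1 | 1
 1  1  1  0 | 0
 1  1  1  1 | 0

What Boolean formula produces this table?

g(p, q, r, s) = (((((NOT p AND NOT q) AND NOT r) AND s) OR (((NOT p AND q) AND r) AND s)) OR (((p AND NOT q) AND r) AND s)) OR (((p AND q) AND NOT r) AND s)

Collect the rows where g=1 — (0,0,0,1), (0,1,1,1), (1,0,1,1), (1,1,0,1) — and write one minterm per row: ¬p·¬q·¬r·s, ¬p·q·r·s, p·¬q·r·s, p·q·¬r·s. Their union (logical OR) reproduces the table exactly.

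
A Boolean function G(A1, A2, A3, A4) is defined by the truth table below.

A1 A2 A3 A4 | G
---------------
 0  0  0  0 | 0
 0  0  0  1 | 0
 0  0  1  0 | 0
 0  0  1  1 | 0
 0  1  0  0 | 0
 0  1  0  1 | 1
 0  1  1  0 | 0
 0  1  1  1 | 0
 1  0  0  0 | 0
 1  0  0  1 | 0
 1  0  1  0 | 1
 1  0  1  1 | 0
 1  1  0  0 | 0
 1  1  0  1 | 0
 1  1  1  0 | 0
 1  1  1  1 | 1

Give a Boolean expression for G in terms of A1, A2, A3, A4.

The 1-rows are (0,1,0,1), (1,0,1,0), (1,1,1,1). Each contributes one minterm — ¬A1·A2·¬A3·A4; A1·¬A2·A3·¬A4; A1·A2·A3·A4 — and their disjunction is a sum-of-products form of G.

G(A1, A2, A3, A4) = ((((not A1 and A2) and not A3) and A4) or (((A1 and not A2) and A3) and not A4)) or (((A1 and A2) and A3) and A4)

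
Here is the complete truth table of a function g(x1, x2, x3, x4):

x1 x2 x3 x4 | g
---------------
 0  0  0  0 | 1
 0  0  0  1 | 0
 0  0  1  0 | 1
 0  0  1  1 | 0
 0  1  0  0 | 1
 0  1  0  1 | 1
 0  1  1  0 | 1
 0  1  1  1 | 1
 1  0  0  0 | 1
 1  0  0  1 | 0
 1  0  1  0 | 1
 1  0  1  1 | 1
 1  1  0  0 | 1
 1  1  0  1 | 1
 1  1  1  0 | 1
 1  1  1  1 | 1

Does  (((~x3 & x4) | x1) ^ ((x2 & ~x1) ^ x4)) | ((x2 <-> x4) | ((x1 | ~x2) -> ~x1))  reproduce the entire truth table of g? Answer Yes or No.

Test each input against both g and the formula:
  x1=0, x2=0, x3=0, x4=0: formula gives 1, g = 1 ✓
  x1=0, x2=0, x3=0, x4=1: formula gives 1, but g = 0 ✗
A single disagreement suffices: at (0,0,0,1) they differ, so the formula does not compute g.

No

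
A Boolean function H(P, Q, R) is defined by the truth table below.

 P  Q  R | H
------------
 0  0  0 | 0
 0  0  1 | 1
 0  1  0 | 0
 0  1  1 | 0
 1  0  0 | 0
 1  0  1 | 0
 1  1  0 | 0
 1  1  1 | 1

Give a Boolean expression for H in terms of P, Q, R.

H(P, Q, R) = ((¬P ∧ ¬Q) ∧ R) ∨ ((P ∧ Q) ∧ R)

H=1 on 2 inputs: (0,0,1), (1,1,1). Reading each as a conjunction of literals (¬P·¬Q·R, P·Q·R) and taking the OR gives the canonical DNF.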